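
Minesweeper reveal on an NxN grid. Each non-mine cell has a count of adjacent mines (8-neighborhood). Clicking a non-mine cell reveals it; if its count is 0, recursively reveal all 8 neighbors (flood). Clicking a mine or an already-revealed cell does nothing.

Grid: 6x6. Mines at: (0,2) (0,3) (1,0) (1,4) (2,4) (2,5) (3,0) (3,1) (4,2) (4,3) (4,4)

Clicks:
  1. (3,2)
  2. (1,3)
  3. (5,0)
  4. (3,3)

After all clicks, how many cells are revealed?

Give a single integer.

Click 1 (3,2) count=3: revealed 1 new [(3,2)] -> total=1
Click 2 (1,3) count=4: revealed 1 new [(1,3)] -> total=2
Click 3 (5,0) count=0: revealed 4 new [(4,0) (4,1) (5,0) (5,1)] -> total=6
Click 4 (3,3) count=4: revealed 1 new [(3,3)] -> total=7

Answer: 7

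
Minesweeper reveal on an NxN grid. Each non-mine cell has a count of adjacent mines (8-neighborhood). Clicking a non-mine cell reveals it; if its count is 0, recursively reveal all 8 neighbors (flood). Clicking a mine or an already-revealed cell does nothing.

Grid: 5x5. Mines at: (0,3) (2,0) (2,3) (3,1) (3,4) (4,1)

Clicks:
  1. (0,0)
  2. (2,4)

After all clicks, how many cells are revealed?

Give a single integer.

Click 1 (0,0) count=0: revealed 6 new [(0,0) (0,1) (0,2) (1,0) (1,1) (1,2)] -> total=6
Click 2 (2,4) count=2: revealed 1 new [(2,4)] -> total=7

Answer: 7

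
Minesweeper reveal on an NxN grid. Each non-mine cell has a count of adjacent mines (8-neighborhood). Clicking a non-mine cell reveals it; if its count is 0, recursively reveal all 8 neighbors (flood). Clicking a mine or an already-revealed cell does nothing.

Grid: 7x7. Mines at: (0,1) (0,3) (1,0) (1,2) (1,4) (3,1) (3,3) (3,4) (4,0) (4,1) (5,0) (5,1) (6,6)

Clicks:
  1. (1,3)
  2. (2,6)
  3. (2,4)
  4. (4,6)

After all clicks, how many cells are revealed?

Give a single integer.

Answer: 14

Derivation:
Click 1 (1,3) count=3: revealed 1 new [(1,3)] -> total=1
Click 2 (2,6) count=0: revealed 12 new [(0,5) (0,6) (1,5) (1,6) (2,5) (2,6) (3,5) (3,6) (4,5) (4,6) (5,5) (5,6)] -> total=13
Click 3 (2,4) count=3: revealed 1 new [(2,4)] -> total=14
Click 4 (4,6) count=0: revealed 0 new [(none)] -> total=14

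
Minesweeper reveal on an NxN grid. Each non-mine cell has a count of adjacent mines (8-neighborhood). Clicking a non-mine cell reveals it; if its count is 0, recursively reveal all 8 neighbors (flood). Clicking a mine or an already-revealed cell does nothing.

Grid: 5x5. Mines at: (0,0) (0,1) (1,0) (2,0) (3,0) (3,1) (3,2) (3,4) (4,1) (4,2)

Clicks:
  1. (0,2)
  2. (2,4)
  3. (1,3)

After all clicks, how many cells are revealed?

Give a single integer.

Answer: 9

Derivation:
Click 1 (0,2) count=1: revealed 1 new [(0,2)] -> total=1
Click 2 (2,4) count=1: revealed 1 new [(2,4)] -> total=2
Click 3 (1,3) count=0: revealed 7 new [(0,3) (0,4) (1,2) (1,3) (1,4) (2,2) (2,3)] -> total=9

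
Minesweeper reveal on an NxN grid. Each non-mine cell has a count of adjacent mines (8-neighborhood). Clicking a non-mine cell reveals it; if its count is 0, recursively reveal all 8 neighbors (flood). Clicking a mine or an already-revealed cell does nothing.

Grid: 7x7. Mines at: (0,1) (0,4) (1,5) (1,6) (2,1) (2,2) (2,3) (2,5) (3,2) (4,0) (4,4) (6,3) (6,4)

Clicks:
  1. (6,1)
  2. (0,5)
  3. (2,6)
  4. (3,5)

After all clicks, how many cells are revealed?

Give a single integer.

Click 1 (6,1) count=0: revealed 6 new [(5,0) (5,1) (5,2) (6,0) (6,1) (6,2)] -> total=6
Click 2 (0,5) count=3: revealed 1 new [(0,5)] -> total=7
Click 3 (2,6) count=3: revealed 1 new [(2,6)] -> total=8
Click 4 (3,5) count=2: revealed 1 new [(3,5)] -> total=9

Answer: 9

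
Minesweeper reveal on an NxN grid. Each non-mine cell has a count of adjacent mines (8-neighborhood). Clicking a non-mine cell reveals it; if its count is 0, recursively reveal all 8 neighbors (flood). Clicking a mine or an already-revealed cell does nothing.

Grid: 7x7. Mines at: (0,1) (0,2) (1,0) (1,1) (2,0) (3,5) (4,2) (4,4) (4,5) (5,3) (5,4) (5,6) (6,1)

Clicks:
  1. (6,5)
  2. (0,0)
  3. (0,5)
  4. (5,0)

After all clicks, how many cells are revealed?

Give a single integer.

Answer: 20

Derivation:
Click 1 (6,5) count=2: revealed 1 new [(6,5)] -> total=1
Click 2 (0,0) count=3: revealed 1 new [(0,0)] -> total=2
Click 3 (0,5) count=0: revealed 17 new [(0,3) (0,4) (0,5) (0,6) (1,2) (1,3) (1,4) (1,5) (1,6) (2,2) (2,3) (2,4) (2,5) (2,6) (3,2) (3,3) (3,4)] -> total=19
Click 4 (5,0) count=1: revealed 1 new [(5,0)] -> total=20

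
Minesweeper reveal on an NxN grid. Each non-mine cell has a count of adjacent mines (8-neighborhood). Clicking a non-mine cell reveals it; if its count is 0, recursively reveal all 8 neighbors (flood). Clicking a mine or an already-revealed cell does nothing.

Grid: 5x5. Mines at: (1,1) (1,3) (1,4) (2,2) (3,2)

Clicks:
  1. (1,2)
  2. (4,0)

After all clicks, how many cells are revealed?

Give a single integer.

Answer: 7

Derivation:
Click 1 (1,2) count=3: revealed 1 new [(1,2)] -> total=1
Click 2 (4,0) count=0: revealed 6 new [(2,0) (2,1) (3,0) (3,1) (4,0) (4,1)] -> total=7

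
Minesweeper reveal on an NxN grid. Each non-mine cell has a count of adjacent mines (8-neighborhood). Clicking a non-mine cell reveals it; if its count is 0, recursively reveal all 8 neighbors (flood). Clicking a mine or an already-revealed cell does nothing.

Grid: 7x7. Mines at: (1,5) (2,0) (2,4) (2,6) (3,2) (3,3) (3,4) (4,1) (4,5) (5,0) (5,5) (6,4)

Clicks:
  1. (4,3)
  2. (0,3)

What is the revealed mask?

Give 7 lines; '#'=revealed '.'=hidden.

Answer: #####..
#####..
.###...
.......
...#...
.......
.......

Derivation:
Click 1 (4,3) count=3: revealed 1 new [(4,3)] -> total=1
Click 2 (0,3) count=0: revealed 13 new [(0,0) (0,1) (0,2) (0,3) (0,4) (1,0) (1,1) (1,2) (1,3) (1,4) (2,1) (2,2) (2,3)] -> total=14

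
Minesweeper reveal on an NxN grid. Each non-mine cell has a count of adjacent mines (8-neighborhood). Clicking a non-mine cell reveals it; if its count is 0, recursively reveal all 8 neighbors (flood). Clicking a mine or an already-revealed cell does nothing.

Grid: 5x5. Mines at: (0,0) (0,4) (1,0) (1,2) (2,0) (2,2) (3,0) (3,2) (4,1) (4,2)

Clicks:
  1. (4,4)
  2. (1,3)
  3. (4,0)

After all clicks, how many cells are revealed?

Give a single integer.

Click 1 (4,4) count=0: revealed 8 new [(1,3) (1,4) (2,3) (2,4) (3,3) (3,4) (4,3) (4,4)] -> total=8
Click 2 (1,3) count=3: revealed 0 new [(none)] -> total=8
Click 3 (4,0) count=2: revealed 1 new [(4,0)] -> total=9

Answer: 9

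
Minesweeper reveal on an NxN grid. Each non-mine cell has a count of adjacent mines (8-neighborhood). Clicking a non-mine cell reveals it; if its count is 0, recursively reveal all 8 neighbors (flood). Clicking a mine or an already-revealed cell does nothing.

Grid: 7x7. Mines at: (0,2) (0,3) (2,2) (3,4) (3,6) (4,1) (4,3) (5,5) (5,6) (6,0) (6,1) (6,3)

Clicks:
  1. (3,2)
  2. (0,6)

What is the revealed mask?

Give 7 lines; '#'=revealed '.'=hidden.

Answer: ....###
....###
....###
..#....
.......
.......
.......

Derivation:
Click 1 (3,2) count=3: revealed 1 new [(3,2)] -> total=1
Click 2 (0,6) count=0: revealed 9 new [(0,4) (0,5) (0,6) (1,4) (1,5) (1,6) (2,4) (2,5) (2,6)] -> total=10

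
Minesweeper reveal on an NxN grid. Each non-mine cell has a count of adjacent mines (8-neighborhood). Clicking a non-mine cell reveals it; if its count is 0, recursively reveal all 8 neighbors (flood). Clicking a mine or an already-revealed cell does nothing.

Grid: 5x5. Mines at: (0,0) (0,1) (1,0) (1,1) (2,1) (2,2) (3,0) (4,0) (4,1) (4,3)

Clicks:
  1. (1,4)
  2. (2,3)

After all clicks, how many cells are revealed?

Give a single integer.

Answer: 10

Derivation:
Click 1 (1,4) count=0: revealed 10 new [(0,2) (0,3) (0,4) (1,2) (1,3) (1,4) (2,3) (2,4) (3,3) (3,4)] -> total=10
Click 2 (2,3) count=1: revealed 0 new [(none)] -> total=10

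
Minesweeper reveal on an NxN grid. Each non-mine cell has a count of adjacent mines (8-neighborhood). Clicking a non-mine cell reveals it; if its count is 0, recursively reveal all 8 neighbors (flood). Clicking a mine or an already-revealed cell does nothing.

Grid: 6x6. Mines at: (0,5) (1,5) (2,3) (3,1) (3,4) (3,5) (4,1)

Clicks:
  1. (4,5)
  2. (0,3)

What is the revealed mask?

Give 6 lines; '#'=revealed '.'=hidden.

Answer: #####.
#####.
###...
......
.....#
......

Derivation:
Click 1 (4,5) count=2: revealed 1 new [(4,5)] -> total=1
Click 2 (0,3) count=0: revealed 13 new [(0,0) (0,1) (0,2) (0,3) (0,4) (1,0) (1,1) (1,2) (1,3) (1,4) (2,0) (2,1) (2,2)] -> total=14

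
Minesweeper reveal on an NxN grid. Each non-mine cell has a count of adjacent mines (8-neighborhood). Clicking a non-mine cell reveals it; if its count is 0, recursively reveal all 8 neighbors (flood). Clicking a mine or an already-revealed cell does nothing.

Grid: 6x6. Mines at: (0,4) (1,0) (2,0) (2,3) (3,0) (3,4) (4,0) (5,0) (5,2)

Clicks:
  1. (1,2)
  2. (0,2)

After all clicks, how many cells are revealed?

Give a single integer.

Click 1 (1,2) count=1: revealed 1 new [(1,2)] -> total=1
Click 2 (0,2) count=0: revealed 5 new [(0,1) (0,2) (0,3) (1,1) (1,3)] -> total=6

Answer: 6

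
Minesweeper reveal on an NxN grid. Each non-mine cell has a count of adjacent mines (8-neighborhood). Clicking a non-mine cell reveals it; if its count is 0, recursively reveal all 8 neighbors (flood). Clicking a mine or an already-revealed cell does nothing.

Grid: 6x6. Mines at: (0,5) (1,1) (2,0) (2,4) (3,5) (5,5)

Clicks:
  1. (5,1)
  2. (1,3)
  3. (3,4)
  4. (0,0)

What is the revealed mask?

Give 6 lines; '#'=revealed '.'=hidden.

Answer: #.....
...#..
.###..
#####.
#####.
#####.

Derivation:
Click 1 (5,1) count=0: revealed 18 new [(2,1) (2,2) (2,3) (3,0) (3,1) (3,2) (3,3) (3,4) (4,0) (4,1) (4,2) (4,3) (4,4) (5,0) (5,1) (5,2) (5,3) (5,4)] -> total=18
Click 2 (1,3) count=1: revealed 1 new [(1,3)] -> total=19
Click 3 (3,4) count=2: revealed 0 new [(none)] -> total=19
Click 4 (0,0) count=1: revealed 1 new [(0,0)] -> total=20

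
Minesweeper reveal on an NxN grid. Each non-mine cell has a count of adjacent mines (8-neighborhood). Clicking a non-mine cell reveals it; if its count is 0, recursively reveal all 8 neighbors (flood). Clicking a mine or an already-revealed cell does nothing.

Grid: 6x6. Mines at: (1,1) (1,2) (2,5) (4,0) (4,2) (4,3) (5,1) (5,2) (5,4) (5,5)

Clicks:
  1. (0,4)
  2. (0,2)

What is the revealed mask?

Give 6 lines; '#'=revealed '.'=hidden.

Answer: ..####
...###
......
......
......
......

Derivation:
Click 1 (0,4) count=0: revealed 6 new [(0,3) (0,4) (0,5) (1,3) (1,4) (1,5)] -> total=6
Click 2 (0,2) count=2: revealed 1 new [(0,2)] -> total=7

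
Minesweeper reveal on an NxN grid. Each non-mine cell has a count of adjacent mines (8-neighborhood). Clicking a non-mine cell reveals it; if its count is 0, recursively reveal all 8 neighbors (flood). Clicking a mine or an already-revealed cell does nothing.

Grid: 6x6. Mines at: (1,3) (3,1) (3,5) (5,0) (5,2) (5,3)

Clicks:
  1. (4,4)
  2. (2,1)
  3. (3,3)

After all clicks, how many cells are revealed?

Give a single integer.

Click 1 (4,4) count=2: revealed 1 new [(4,4)] -> total=1
Click 2 (2,1) count=1: revealed 1 new [(2,1)] -> total=2
Click 3 (3,3) count=0: revealed 8 new [(2,2) (2,3) (2,4) (3,2) (3,3) (3,4) (4,2) (4,3)] -> total=10

Answer: 10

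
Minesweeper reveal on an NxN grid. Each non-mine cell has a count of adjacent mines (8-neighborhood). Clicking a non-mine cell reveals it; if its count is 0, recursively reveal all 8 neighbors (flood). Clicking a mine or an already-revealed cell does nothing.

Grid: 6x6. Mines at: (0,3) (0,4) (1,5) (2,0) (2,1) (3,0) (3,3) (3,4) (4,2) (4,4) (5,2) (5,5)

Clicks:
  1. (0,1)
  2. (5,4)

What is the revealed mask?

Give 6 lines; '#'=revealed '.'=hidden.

Click 1 (0,1) count=0: revealed 6 new [(0,0) (0,1) (0,2) (1,0) (1,1) (1,2)] -> total=6
Click 2 (5,4) count=2: revealed 1 new [(5,4)] -> total=7

Answer: ###...
###...
......
......
......
....#.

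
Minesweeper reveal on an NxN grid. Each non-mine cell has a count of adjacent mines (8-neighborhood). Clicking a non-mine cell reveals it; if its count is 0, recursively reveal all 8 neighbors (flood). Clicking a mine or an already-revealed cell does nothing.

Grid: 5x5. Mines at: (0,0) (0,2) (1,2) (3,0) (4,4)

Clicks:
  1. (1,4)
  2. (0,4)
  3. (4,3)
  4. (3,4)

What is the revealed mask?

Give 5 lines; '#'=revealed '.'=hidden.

Answer: ...##
...##
...##
...##
...#.

Derivation:
Click 1 (1,4) count=0: revealed 8 new [(0,3) (0,4) (1,3) (1,4) (2,3) (2,4) (3,3) (3,4)] -> total=8
Click 2 (0,4) count=0: revealed 0 new [(none)] -> total=8
Click 3 (4,3) count=1: revealed 1 new [(4,3)] -> total=9
Click 4 (3,4) count=1: revealed 0 new [(none)] -> total=9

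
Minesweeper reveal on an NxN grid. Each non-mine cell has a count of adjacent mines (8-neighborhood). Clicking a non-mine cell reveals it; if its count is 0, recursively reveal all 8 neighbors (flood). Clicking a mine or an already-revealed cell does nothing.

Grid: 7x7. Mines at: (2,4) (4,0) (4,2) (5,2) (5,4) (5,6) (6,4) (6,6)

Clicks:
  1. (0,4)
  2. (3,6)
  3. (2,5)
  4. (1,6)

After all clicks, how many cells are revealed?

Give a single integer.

Click 1 (0,4) count=0: revealed 28 new [(0,0) (0,1) (0,2) (0,3) (0,4) (0,5) (0,6) (1,0) (1,1) (1,2) (1,3) (1,4) (1,5) (1,6) (2,0) (2,1) (2,2) (2,3) (2,5) (2,6) (3,0) (3,1) (3,2) (3,3) (3,5) (3,6) (4,5) (4,6)] -> total=28
Click 2 (3,6) count=0: revealed 0 new [(none)] -> total=28
Click 3 (2,5) count=1: revealed 0 new [(none)] -> total=28
Click 4 (1,6) count=0: revealed 0 new [(none)] -> total=28

Answer: 28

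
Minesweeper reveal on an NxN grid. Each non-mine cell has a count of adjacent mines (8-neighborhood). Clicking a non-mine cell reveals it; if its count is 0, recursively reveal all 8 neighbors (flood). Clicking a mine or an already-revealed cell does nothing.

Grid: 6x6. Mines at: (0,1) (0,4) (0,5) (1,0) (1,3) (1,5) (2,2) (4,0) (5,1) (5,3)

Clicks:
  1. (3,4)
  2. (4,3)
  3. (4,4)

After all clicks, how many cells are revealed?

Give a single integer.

Answer: 11

Derivation:
Click 1 (3,4) count=0: revealed 11 new [(2,3) (2,4) (2,5) (3,3) (3,4) (3,5) (4,3) (4,4) (4,5) (5,4) (5,5)] -> total=11
Click 2 (4,3) count=1: revealed 0 new [(none)] -> total=11
Click 3 (4,4) count=1: revealed 0 new [(none)] -> total=11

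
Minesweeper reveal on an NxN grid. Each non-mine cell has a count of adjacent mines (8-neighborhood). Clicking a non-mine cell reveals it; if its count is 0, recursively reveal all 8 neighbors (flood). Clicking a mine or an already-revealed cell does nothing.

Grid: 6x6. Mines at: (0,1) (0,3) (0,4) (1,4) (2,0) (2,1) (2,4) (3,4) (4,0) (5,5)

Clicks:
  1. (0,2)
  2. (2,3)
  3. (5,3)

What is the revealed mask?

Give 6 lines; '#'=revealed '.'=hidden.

Answer: ..#...
......
...#..
.###..
.####.
.####.

Derivation:
Click 1 (0,2) count=2: revealed 1 new [(0,2)] -> total=1
Click 2 (2,3) count=3: revealed 1 new [(2,3)] -> total=2
Click 3 (5,3) count=0: revealed 11 new [(3,1) (3,2) (3,3) (4,1) (4,2) (4,3) (4,4) (5,1) (5,2) (5,3) (5,4)] -> total=13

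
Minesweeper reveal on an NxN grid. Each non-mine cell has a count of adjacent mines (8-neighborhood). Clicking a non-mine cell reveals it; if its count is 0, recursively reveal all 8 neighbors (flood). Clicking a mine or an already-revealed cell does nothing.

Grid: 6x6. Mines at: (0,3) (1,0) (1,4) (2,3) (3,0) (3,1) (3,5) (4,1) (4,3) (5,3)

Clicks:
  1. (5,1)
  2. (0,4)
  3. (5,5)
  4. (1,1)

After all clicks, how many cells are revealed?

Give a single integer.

Click 1 (5,1) count=1: revealed 1 new [(5,1)] -> total=1
Click 2 (0,4) count=2: revealed 1 new [(0,4)] -> total=2
Click 3 (5,5) count=0: revealed 4 new [(4,4) (4,5) (5,4) (5,5)] -> total=6
Click 4 (1,1) count=1: revealed 1 new [(1,1)] -> total=7

Answer: 7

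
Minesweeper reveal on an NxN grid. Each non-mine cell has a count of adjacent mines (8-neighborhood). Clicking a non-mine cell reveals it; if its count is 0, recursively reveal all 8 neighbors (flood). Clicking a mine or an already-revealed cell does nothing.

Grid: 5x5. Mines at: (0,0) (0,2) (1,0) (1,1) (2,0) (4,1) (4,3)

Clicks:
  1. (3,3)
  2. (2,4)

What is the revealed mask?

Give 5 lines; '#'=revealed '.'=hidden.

Click 1 (3,3) count=1: revealed 1 new [(3,3)] -> total=1
Click 2 (2,4) count=0: revealed 10 new [(0,3) (0,4) (1,2) (1,3) (1,4) (2,2) (2,3) (2,4) (3,2) (3,4)] -> total=11

Answer: ...##
..###
..###
..###
.....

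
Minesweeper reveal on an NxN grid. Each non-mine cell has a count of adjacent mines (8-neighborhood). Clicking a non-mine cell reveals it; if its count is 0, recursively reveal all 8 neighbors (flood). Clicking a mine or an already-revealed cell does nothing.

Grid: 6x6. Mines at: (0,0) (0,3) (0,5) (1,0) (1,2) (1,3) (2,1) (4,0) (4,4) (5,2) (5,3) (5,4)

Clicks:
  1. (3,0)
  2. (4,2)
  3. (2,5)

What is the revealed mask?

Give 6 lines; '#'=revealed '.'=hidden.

Answer: ......
....##
....##
#...##
..#...
......

Derivation:
Click 1 (3,0) count=2: revealed 1 new [(3,0)] -> total=1
Click 2 (4,2) count=2: revealed 1 new [(4,2)] -> total=2
Click 3 (2,5) count=0: revealed 6 new [(1,4) (1,5) (2,4) (2,5) (3,4) (3,5)] -> total=8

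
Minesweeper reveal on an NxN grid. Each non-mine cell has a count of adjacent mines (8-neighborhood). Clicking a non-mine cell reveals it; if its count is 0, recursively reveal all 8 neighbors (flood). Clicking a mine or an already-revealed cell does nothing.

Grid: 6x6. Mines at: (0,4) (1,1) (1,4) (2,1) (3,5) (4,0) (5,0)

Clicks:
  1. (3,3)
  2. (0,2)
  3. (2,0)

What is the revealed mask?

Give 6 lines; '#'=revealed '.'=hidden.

Click 1 (3,3) count=0: revealed 17 new [(2,2) (2,3) (2,4) (3,1) (3,2) (3,3) (3,4) (4,1) (4,2) (4,3) (4,4) (4,5) (5,1) (5,2) (5,3) (5,4) (5,5)] -> total=17
Click 2 (0,2) count=1: revealed 1 new [(0,2)] -> total=18
Click 3 (2,0) count=2: revealed 1 new [(2,0)] -> total=19

Answer: ..#...
......
#.###.
.####.
.#####
.#####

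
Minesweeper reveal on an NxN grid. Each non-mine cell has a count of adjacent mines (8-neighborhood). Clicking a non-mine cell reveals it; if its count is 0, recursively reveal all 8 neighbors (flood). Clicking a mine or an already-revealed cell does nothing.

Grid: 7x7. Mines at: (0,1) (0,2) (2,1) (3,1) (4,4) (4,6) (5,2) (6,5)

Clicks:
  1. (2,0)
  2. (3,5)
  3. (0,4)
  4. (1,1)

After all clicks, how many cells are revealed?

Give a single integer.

Answer: 21

Derivation:
Click 1 (2,0) count=2: revealed 1 new [(2,0)] -> total=1
Click 2 (3,5) count=2: revealed 1 new [(3,5)] -> total=2
Click 3 (0,4) count=0: revealed 18 new [(0,3) (0,4) (0,5) (0,6) (1,2) (1,3) (1,4) (1,5) (1,6) (2,2) (2,3) (2,4) (2,5) (2,6) (3,2) (3,3) (3,4) (3,6)] -> total=20
Click 4 (1,1) count=3: revealed 1 new [(1,1)] -> total=21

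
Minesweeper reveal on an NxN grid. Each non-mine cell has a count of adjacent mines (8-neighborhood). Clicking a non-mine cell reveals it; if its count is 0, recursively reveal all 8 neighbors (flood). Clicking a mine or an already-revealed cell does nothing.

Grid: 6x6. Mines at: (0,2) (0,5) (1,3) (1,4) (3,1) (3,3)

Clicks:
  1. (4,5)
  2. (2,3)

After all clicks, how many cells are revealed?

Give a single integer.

Answer: 17

Derivation:
Click 1 (4,5) count=0: revealed 16 new [(2,4) (2,5) (3,4) (3,5) (4,0) (4,1) (4,2) (4,3) (4,4) (4,5) (5,0) (5,1) (5,2) (5,3) (5,4) (5,5)] -> total=16
Click 2 (2,3) count=3: revealed 1 new [(2,3)] -> total=17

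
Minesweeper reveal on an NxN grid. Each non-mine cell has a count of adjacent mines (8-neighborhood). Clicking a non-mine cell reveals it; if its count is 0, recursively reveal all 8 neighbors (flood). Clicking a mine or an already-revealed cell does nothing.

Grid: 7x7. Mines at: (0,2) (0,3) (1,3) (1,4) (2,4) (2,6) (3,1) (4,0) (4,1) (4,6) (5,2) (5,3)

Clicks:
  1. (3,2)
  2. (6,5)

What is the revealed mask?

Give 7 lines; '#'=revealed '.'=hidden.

Click 1 (3,2) count=2: revealed 1 new [(3,2)] -> total=1
Click 2 (6,5) count=0: revealed 6 new [(5,4) (5,5) (5,6) (6,4) (6,5) (6,6)] -> total=7

Answer: .......
.......
.......
..#....
.......
....###
....###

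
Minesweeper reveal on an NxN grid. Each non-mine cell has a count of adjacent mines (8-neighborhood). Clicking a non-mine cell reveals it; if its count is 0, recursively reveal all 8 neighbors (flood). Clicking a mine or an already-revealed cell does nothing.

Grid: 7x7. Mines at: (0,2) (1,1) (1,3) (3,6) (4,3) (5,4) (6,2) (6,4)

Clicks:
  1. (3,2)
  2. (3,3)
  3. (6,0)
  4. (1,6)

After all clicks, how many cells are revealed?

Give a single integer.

Answer: 24

Derivation:
Click 1 (3,2) count=1: revealed 1 new [(3,2)] -> total=1
Click 2 (3,3) count=1: revealed 1 new [(3,3)] -> total=2
Click 3 (6,0) count=0: revealed 13 new [(2,0) (2,1) (2,2) (3,0) (3,1) (4,0) (4,1) (4,2) (5,0) (5,1) (5,2) (6,0) (6,1)] -> total=15
Click 4 (1,6) count=0: revealed 9 new [(0,4) (0,5) (0,6) (1,4) (1,5) (1,6) (2,4) (2,5) (2,6)] -> total=24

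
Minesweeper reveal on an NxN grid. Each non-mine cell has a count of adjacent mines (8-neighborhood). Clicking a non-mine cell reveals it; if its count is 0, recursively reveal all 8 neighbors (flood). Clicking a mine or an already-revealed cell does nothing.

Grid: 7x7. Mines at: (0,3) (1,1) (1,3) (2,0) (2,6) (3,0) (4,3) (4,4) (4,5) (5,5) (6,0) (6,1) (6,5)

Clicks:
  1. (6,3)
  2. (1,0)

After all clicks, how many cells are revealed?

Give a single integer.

Answer: 7

Derivation:
Click 1 (6,3) count=0: revealed 6 new [(5,2) (5,3) (5,4) (6,2) (6,3) (6,4)] -> total=6
Click 2 (1,0) count=2: revealed 1 new [(1,0)] -> total=7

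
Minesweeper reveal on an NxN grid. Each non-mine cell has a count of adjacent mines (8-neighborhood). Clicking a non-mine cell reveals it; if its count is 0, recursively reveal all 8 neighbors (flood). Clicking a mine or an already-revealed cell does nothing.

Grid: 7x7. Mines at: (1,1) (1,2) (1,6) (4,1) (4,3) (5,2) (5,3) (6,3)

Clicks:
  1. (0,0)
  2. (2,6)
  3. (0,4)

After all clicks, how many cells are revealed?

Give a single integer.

Click 1 (0,0) count=1: revealed 1 new [(0,0)] -> total=1
Click 2 (2,6) count=1: revealed 1 new [(2,6)] -> total=2
Click 3 (0,4) count=0: revealed 22 new [(0,3) (0,4) (0,5) (1,3) (1,4) (1,5) (2,3) (2,4) (2,5) (3,3) (3,4) (3,5) (3,6) (4,4) (4,5) (4,6) (5,4) (5,5) (5,6) (6,4) (6,5) (6,6)] -> total=24

Answer: 24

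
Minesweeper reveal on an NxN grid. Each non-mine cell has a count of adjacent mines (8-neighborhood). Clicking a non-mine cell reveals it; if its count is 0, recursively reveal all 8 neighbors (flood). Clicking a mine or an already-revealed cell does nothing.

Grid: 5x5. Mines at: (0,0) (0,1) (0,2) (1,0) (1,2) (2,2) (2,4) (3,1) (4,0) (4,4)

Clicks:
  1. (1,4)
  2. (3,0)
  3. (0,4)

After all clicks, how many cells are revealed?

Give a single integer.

Click 1 (1,4) count=1: revealed 1 new [(1,4)] -> total=1
Click 2 (3,0) count=2: revealed 1 new [(3,0)] -> total=2
Click 3 (0,4) count=0: revealed 3 new [(0,3) (0,4) (1,3)] -> total=5

Answer: 5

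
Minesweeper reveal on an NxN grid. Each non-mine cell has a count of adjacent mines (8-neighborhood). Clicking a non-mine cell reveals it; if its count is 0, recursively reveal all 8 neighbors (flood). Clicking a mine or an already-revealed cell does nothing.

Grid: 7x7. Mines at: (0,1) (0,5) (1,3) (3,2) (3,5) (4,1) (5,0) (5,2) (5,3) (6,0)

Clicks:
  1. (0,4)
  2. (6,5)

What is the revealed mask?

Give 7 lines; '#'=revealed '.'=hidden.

Click 1 (0,4) count=2: revealed 1 new [(0,4)] -> total=1
Click 2 (6,5) count=0: revealed 9 new [(4,4) (4,5) (4,6) (5,4) (5,5) (5,6) (6,4) (6,5) (6,6)] -> total=10

Answer: ....#..
.......
.......
.......
....###
....###
....###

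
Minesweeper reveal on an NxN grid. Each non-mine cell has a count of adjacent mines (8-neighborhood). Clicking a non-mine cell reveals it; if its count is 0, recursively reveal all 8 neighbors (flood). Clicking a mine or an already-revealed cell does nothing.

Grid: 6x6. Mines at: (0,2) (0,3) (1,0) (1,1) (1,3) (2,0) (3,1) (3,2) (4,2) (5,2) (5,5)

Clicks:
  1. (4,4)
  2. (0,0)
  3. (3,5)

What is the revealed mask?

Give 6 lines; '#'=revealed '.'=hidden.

Click 1 (4,4) count=1: revealed 1 new [(4,4)] -> total=1
Click 2 (0,0) count=2: revealed 1 new [(0,0)] -> total=2
Click 3 (3,5) count=0: revealed 12 new [(0,4) (0,5) (1,4) (1,5) (2,3) (2,4) (2,5) (3,3) (3,4) (3,5) (4,3) (4,5)] -> total=14

Answer: #...##
....##
...###
...###
...###
......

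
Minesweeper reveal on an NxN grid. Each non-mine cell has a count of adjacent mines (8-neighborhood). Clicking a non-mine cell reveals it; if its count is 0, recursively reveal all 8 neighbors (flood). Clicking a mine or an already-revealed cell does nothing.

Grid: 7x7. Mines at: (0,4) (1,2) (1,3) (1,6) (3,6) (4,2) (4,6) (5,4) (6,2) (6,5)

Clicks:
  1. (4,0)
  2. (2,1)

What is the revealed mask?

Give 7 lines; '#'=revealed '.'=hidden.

Answer: ##.....
##.....
##.....
##.....
##.....
##.....
##.....

Derivation:
Click 1 (4,0) count=0: revealed 14 new [(0,0) (0,1) (1,0) (1,1) (2,0) (2,1) (3,0) (3,1) (4,0) (4,1) (5,0) (5,1) (6,0) (6,1)] -> total=14
Click 2 (2,1) count=1: revealed 0 new [(none)] -> total=14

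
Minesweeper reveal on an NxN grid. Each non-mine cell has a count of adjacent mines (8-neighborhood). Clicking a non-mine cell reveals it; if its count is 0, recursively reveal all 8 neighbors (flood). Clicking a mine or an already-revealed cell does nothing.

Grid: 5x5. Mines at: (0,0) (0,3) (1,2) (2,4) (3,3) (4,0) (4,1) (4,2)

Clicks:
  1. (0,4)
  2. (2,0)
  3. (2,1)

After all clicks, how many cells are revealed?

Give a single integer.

Answer: 7

Derivation:
Click 1 (0,4) count=1: revealed 1 new [(0,4)] -> total=1
Click 2 (2,0) count=0: revealed 6 new [(1,0) (1,1) (2,0) (2,1) (3,0) (3,1)] -> total=7
Click 3 (2,1) count=1: revealed 0 new [(none)] -> total=7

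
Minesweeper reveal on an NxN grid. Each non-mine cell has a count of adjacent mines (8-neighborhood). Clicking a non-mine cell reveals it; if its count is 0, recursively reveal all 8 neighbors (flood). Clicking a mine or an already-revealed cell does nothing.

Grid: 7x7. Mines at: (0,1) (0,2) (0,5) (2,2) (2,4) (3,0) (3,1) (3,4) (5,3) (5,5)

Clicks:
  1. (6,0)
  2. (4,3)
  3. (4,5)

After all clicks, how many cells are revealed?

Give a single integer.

Click 1 (6,0) count=0: revealed 9 new [(4,0) (4,1) (4,2) (5,0) (5,1) (5,2) (6,0) (6,1) (6,2)] -> total=9
Click 2 (4,3) count=2: revealed 1 new [(4,3)] -> total=10
Click 3 (4,5) count=2: revealed 1 new [(4,5)] -> total=11

Answer: 11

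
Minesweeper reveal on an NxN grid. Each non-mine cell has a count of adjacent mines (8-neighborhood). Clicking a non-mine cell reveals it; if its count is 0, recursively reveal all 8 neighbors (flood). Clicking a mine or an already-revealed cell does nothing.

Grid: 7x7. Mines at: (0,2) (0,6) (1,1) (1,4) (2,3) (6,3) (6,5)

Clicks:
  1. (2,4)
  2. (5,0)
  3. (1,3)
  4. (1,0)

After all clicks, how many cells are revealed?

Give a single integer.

Click 1 (2,4) count=2: revealed 1 new [(2,4)] -> total=1
Click 2 (5,0) count=0: revealed 31 new [(1,5) (1,6) (2,0) (2,1) (2,2) (2,5) (2,6) (3,0) (3,1) (3,2) (3,3) (3,4) (3,5) (3,6) (4,0) (4,1) (4,2) (4,3) (4,4) (4,5) (4,6) (5,0) (5,1) (5,2) (5,3) (5,4) (5,5) (5,6) (6,0) (6,1) (6,2)] -> total=32
Click 3 (1,3) count=3: revealed 1 new [(1,3)] -> total=33
Click 4 (1,0) count=1: revealed 1 new [(1,0)] -> total=34

Answer: 34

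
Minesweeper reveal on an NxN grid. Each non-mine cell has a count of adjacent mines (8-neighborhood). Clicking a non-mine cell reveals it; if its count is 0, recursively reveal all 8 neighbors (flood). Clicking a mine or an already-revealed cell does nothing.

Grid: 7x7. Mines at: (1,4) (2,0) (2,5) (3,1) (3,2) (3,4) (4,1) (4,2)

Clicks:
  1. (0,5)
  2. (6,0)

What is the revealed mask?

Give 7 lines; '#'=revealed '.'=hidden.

Answer: .....#.
.......
.......
.....##
...####
#######
#######

Derivation:
Click 1 (0,5) count=1: revealed 1 new [(0,5)] -> total=1
Click 2 (6,0) count=0: revealed 20 new [(3,5) (3,6) (4,3) (4,4) (4,5) (4,6) (5,0) (5,1) (5,2) (5,3) (5,4) (5,5) (5,6) (6,0) (6,1) (6,2) (6,3) (6,4) (6,5) (6,6)] -> total=21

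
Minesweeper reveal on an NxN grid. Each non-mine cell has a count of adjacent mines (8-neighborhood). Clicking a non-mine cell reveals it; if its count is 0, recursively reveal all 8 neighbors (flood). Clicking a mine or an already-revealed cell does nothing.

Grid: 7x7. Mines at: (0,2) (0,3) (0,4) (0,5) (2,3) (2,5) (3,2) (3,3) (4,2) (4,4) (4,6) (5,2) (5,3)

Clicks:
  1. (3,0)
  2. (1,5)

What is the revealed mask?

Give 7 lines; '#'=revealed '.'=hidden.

Answer: ##.....
##...#.
##.....
##.....
##.....
##.....
##.....

Derivation:
Click 1 (3,0) count=0: revealed 14 new [(0,0) (0,1) (1,0) (1,1) (2,0) (2,1) (3,0) (3,1) (4,0) (4,1) (5,0) (5,1) (6,0) (6,1)] -> total=14
Click 2 (1,5) count=3: revealed 1 new [(1,5)] -> total=15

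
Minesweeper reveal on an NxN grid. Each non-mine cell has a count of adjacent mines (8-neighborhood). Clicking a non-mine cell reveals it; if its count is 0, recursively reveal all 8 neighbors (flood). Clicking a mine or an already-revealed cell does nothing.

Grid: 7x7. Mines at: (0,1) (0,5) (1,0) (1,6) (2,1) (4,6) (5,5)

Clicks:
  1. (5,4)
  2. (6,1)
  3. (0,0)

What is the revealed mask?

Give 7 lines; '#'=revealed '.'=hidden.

Answer: #.###..
..####.
..####.
######.
######.
#####..
#####..

Derivation:
Click 1 (5,4) count=1: revealed 1 new [(5,4)] -> total=1
Click 2 (6,1) count=0: revealed 32 new [(0,2) (0,3) (0,4) (1,2) (1,3) (1,4) (1,5) (2,2) (2,3) (2,4) (2,5) (3,0) (3,1) (3,2) (3,3) (3,4) (3,5) (4,0) (4,1) (4,2) (4,3) (4,4) (4,5) (5,0) (5,1) (5,2) (5,3) (6,0) (6,1) (6,2) (6,3) (6,4)] -> total=33
Click 3 (0,0) count=2: revealed 1 new [(0,0)] -> total=34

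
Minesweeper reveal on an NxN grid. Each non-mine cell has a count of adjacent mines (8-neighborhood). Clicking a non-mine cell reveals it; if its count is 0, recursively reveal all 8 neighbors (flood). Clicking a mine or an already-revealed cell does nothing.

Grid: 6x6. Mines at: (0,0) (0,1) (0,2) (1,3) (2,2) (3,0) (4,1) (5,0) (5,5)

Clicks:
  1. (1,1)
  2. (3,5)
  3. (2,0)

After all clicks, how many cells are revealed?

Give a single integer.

Answer: 20

Derivation:
Click 1 (1,1) count=4: revealed 1 new [(1,1)] -> total=1
Click 2 (3,5) count=0: revealed 18 new [(0,4) (0,5) (1,4) (1,5) (2,3) (2,4) (2,5) (3,2) (3,3) (3,4) (3,5) (4,2) (4,3) (4,4) (4,5) (5,2) (5,3) (5,4)] -> total=19
Click 3 (2,0) count=1: revealed 1 new [(2,0)] -> total=20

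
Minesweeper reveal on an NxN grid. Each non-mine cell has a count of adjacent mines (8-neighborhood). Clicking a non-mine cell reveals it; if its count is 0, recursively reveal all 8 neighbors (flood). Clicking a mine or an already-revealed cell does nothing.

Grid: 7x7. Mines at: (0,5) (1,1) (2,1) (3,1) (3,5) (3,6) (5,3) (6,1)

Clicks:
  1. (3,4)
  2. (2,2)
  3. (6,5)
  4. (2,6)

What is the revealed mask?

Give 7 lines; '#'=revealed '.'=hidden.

Click 1 (3,4) count=1: revealed 1 new [(3,4)] -> total=1
Click 2 (2,2) count=3: revealed 1 new [(2,2)] -> total=2
Click 3 (6,5) count=0: revealed 9 new [(4,4) (4,5) (4,6) (5,4) (5,5) (5,6) (6,4) (6,5) (6,6)] -> total=11
Click 4 (2,6) count=2: revealed 1 new [(2,6)] -> total=12

Answer: .......
.......
..#...#
....#..
....###
....###
....###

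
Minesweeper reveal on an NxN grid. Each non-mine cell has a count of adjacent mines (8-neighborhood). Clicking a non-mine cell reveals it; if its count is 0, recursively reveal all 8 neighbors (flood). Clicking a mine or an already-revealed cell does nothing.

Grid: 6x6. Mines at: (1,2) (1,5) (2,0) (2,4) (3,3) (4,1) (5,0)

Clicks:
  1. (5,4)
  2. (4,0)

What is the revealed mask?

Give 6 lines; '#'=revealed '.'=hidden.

Click 1 (5,4) count=0: revealed 10 new [(3,4) (3,5) (4,2) (4,3) (4,4) (4,5) (5,2) (5,3) (5,4) (5,5)] -> total=10
Click 2 (4,0) count=2: revealed 1 new [(4,0)] -> total=11

Answer: ......
......
......
....##
#.####
..####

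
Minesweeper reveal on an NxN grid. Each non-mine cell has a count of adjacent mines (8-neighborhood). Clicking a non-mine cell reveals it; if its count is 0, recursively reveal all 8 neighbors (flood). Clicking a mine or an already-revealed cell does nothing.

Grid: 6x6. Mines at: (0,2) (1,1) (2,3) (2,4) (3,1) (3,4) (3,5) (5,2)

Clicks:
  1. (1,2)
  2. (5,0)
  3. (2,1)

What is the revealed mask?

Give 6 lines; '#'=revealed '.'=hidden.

Answer: ......
..#...
.#....
......
##....
##....

Derivation:
Click 1 (1,2) count=3: revealed 1 new [(1,2)] -> total=1
Click 2 (5,0) count=0: revealed 4 new [(4,0) (4,1) (5,0) (5,1)] -> total=5
Click 3 (2,1) count=2: revealed 1 new [(2,1)] -> total=6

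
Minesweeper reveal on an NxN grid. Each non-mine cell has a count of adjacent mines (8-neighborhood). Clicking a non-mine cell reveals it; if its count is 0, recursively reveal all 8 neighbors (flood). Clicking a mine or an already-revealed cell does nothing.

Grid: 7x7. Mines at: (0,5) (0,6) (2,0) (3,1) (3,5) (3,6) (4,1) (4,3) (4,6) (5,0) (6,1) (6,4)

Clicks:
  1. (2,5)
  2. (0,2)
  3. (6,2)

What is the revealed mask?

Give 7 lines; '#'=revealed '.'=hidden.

Click 1 (2,5) count=2: revealed 1 new [(2,5)] -> total=1
Click 2 (0,2) count=0: revealed 17 new [(0,0) (0,1) (0,2) (0,3) (0,4) (1,0) (1,1) (1,2) (1,3) (1,4) (2,1) (2,2) (2,3) (2,4) (3,2) (3,3) (3,4)] -> total=18
Click 3 (6,2) count=1: revealed 1 new [(6,2)] -> total=19

Answer: #####..
#####..
.#####.
..###..
.......
.......
..#....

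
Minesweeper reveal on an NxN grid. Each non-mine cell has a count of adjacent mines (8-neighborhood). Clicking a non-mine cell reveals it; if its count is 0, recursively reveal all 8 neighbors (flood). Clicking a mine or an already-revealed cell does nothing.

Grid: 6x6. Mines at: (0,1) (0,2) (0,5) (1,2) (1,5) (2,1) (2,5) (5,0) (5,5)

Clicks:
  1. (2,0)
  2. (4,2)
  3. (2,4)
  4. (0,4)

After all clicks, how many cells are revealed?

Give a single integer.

Answer: 17

Derivation:
Click 1 (2,0) count=1: revealed 1 new [(2,0)] -> total=1
Click 2 (4,2) count=0: revealed 15 new [(2,2) (2,3) (2,4) (3,1) (3,2) (3,3) (3,4) (4,1) (4,2) (4,3) (4,4) (5,1) (5,2) (5,3) (5,4)] -> total=16
Click 3 (2,4) count=2: revealed 0 new [(none)] -> total=16
Click 4 (0,4) count=2: revealed 1 new [(0,4)] -> total=17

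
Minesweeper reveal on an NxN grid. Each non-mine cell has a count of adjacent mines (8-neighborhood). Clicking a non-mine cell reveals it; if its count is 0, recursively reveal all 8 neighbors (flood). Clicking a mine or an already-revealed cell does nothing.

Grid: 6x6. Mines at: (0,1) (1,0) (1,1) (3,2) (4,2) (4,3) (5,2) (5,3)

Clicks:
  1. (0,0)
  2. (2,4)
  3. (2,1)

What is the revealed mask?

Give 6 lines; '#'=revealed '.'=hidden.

Click 1 (0,0) count=3: revealed 1 new [(0,0)] -> total=1
Click 2 (2,4) count=0: revealed 19 new [(0,2) (0,3) (0,4) (0,5) (1,2) (1,3) (1,4) (1,5) (2,2) (2,3) (2,4) (2,5) (3,3) (3,4) (3,5) (4,4) (4,5) (5,4) (5,5)] -> total=20
Click 3 (2,1) count=3: revealed 1 new [(2,1)] -> total=21

Answer: #.####
..####
.#####
...###
....##
....##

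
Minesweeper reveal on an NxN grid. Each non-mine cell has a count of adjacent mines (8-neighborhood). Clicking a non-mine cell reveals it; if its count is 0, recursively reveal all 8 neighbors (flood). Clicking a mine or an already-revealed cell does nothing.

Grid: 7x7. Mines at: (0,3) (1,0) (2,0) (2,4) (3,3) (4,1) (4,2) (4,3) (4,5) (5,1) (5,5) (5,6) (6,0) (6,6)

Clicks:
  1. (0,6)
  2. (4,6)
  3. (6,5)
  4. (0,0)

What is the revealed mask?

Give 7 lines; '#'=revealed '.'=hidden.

Click 1 (0,6) count=0: revealed 10 new [(0,4) (0,5) (0,6) (1,4) (1,5) (1,6) (2,5) (2,6) (3,5) (3,6)] -> total=10
Click 2 (4,6) count=3: revealed 1 new [(4,6)] -> total=11
Click 3 (6,5) count=3: revealed 1 new [(6,5)] -> total=12
Click 4 (0,0) count=1: revealed 1 new [(0,0)] -> total=13

Answer: #...###
....###
.....##
.....##
......#
.......
.....#.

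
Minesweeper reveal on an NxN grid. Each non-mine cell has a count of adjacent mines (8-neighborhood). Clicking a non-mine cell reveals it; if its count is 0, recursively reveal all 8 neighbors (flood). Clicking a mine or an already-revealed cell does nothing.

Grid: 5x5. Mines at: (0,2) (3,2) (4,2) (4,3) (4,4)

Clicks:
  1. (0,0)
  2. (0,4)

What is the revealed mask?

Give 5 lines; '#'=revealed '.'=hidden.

Click 1 (0,0) count=0: revealed 10 new [(0,0) (0,1) (1,0) (1,1) (2,0) (2,1) (3,0) (3,1) (4,0) (4,1)] -> total=10
Click 2 (0,4) count=0: revealed 8 new [(0,3) (0,4) (1,3) (1,4) (2,3) (2,4) (3,3) (3,4)] -> total=18

Answer: ##.##
##.##
##.##
##.##
##...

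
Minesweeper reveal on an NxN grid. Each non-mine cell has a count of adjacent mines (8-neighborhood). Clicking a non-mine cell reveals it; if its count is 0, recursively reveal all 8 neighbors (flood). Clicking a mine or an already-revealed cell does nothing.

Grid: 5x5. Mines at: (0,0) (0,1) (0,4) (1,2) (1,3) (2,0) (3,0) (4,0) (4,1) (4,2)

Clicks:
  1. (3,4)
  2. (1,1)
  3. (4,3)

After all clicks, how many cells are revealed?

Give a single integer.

Answer: 7

Derivation:
Click 1 (3,4) count=0: revealed 6 new [(2,3) (2,4) (3,3) (3,4) (4,3) (4,4)] -> total=6
Click 2 (1,1) count=4: revealed 1 new [(1,1)] -> total=7
Click 3 (4,3) count=1: revealed 0 new [(none)] -> total=7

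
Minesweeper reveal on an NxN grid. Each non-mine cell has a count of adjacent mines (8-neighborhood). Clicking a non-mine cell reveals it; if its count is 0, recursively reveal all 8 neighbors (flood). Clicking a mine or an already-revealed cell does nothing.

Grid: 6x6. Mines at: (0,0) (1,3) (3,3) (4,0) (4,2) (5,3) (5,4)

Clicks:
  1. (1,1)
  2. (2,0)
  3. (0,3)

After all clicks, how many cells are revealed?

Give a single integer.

Click 1 (1,1) count=1: revealed 1 new [(1,1)] -> total=1
Click 2 (2,0) count=0: revealed 8 new [(1,0) (1,2) (2,0) (2,1) (2,2) (3,0) (3,1) (3,2)] -> total=9
Click 3 (0,3) count=1: revealed 1 new [(0,3)] -> total=10

Answer: 10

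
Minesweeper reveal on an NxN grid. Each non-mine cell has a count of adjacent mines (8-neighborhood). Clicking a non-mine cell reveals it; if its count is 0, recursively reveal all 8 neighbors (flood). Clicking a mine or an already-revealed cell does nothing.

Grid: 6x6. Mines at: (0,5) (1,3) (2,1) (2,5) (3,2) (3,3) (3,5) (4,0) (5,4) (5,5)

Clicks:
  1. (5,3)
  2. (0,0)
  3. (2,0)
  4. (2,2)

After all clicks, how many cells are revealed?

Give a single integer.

Answer: 9

Derivation:
Click 1 (5,3) count=1: revealed 1 new [(5,3)] -> total=1
Click 2 (0,0) count=0: revealed 6 new [(0,0) (0,1) (0,2) (1,0) (1,1) (1,2)] -> total=7
Click 3 (2,0) count=1: revealed 1 new [(2,0)] -> total=8
Click 4 (2,2) count=4: revealed 1 new [(2,2)] -> total=9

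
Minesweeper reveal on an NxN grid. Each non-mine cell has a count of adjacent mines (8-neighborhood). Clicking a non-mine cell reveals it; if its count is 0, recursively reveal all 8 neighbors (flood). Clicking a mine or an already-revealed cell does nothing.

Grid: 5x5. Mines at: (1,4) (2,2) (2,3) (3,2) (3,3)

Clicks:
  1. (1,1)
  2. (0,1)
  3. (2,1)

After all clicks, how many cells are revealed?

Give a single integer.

Click 1 (1,1) count=1: revealed 1 new [(1,1)] -> total=1
Click 2 (0,1) count=0: revealed 13 new [(0,0) (0,1) (0,2) (0,3) (1,0) (1,2) (1,3) (2,0) (2,1) (3,0) (3,1) (4,0) (4,1)] -> total=14
Click 3 (2,1) count=2: revealed 0 new [(none)] -> total=14

Answer: 14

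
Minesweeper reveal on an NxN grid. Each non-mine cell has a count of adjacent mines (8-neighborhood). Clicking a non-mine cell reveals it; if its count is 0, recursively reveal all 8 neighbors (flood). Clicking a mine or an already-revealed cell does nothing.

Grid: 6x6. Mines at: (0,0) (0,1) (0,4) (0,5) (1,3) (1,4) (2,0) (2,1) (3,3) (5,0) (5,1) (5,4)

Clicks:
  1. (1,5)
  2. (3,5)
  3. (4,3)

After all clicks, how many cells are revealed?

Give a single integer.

Answer: 8

Derivation:
Click 1 (1,5) count=3: revealed 1 new [(1,5)] -> total=1
Click 2 (3,5) count=0: revealed 6 new [(2,4) (2,5) (3,4) (3,5) (4,4) (4,5)] -> total=7
Click 3 (4,3) count=2: revealed 1 new [(4,3)] -> total=8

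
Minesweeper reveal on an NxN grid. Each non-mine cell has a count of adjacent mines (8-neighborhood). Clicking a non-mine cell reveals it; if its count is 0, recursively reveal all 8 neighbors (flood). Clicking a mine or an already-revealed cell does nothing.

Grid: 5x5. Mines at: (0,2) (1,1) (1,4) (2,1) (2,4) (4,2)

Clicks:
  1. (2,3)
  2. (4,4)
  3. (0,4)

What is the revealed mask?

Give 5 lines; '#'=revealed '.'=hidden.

Click 1 (2,3) count=2: revealed 1 new [(2,3)] -> total=1
Click 2 (4,4) count=0: revealed 4 new [(3,3) (3,4) (4,3) (4,4)] -> total=5
Click 3 (0,4) count=1: revealed 1 new [(0,4)] -> total=6

Answer: ....#
.....
...#.
...##
...##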